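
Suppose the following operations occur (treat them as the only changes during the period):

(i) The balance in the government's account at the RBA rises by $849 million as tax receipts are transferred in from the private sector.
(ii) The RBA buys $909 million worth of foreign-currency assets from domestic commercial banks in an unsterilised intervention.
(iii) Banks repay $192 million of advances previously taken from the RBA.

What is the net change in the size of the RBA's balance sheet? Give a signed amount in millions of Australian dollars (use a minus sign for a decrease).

+$717 million

RBA balance sheet:
  Assets:      Loans to banks −$192M, Foreign assets +$909M
  Liabilities: Bank reserves −$132M, Government deposits +$849M
Change in total RBA assets = +$717 million.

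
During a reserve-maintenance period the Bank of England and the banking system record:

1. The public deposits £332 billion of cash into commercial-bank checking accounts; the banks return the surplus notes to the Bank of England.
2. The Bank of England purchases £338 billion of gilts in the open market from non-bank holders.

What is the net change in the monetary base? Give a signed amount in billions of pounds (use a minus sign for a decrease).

Bank of England balance sheet:
  Assets:      Securities +£338B
  Liabilities: Bank reserves +£670B, Currency in circulation −£332B
Commercial banking system:
  Assets:      Reserves at CB +£670B
  Liabilities: Checkable deposits +£670B
Monetary base = currency + reserves: −£332B + (+£670B) = +£338 billion.

+£338 billion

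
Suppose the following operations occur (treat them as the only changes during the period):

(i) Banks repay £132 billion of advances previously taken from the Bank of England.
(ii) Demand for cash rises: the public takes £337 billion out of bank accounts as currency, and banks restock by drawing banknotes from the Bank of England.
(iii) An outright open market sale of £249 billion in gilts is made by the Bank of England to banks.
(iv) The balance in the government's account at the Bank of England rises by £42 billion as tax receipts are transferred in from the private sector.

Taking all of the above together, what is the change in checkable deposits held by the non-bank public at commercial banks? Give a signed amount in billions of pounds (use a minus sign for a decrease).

-£379 billion

Bank of England balance sheet:
  Assets:      Securities −£249B, Loans to banks −£132B
  Liabilities: Bank reserves −£760B, Currency in circulation +£337B, Government deposits +£42B
Commercial banking system:
  Assets:      Reserves at CB −£760B, Securities +£249B
  Liabilities: Checkable deposits −£379B, Borrowings from CB −£132B
So the change in checkable deposits held by the non-bank public at commercial banks is -£379 billion.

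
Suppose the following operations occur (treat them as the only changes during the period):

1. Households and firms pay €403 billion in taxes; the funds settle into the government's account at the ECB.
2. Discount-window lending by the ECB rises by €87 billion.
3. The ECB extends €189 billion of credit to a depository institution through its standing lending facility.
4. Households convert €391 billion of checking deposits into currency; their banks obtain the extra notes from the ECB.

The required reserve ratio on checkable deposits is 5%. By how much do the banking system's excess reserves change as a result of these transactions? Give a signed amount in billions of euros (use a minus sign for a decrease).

-€478.3 billion

Government account inflow €403 billion: reserves −€403B, deposits −€403B.
Discount-window loan €87 billion: reserves +€87B, deposits 0.
Discount-window loan €189 billion: reserves +€189B, deposits 0.
Currency withdrawal €391 billion: reserves −€391B, deposits −€391B.
Totals: Δreserves = −€518B, Δdeposits = −€794B.
Δrequired reserves = 5% × −€794B = −€39.7B.
Δexcess reserves = Δreserves − Δrequired = −€518B − (−€39.7B) = -€478.3 billion.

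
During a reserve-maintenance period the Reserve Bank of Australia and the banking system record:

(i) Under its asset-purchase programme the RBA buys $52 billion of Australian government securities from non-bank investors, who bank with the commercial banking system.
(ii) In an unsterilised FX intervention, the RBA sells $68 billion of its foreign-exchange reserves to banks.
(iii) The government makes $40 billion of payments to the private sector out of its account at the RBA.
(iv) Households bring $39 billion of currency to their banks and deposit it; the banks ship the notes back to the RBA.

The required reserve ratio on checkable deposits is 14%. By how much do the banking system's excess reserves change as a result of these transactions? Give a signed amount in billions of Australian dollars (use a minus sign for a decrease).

Asset purchase (from non-banks) $52 billion: reserves +$52B, deposits +$52B.
FX sale $68 billion: reserves −$68B, deposits 0.
Government spending $40 billion: reserves +$40B, deposits +$40B.
Currency deposit $39 billion: reserves +$39B, deposits +$39B.
Totals: Δreserves = +$63B, Δdeposits = +$131B.
Δrequired reserves = 14% × +$131B = +$18.34B.
Δexcess reserves = Δreserves − Δrequired = +$63B − (+$18.34B) = +$44.66 billion.

+$44.66 billion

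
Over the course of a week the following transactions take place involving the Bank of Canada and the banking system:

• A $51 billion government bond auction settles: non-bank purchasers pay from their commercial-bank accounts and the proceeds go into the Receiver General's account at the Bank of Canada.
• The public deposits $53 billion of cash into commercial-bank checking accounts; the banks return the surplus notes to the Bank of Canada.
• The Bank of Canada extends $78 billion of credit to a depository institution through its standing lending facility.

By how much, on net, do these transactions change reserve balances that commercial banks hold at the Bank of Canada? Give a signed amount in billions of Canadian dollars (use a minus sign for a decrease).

Bank of Canada balance sheet:
  Assets:      Loans to banks +$78B
  Liabilities: Bank reserves +$80B, Currency in circulation −$53B, Government deposits +$51B
So the change in reserve balances that commercial banks hold at the Bank of Canada is +$80 billion.

+$80 billion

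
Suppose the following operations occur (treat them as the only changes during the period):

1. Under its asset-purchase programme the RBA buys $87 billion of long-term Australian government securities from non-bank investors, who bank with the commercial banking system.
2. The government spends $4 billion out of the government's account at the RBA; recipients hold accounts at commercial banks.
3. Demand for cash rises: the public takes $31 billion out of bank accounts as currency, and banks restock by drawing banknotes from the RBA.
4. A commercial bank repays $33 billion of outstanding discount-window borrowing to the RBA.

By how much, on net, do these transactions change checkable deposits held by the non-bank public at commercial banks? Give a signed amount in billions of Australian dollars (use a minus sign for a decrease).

RBA balance sheet:
  Assets:      Securities +$87B, Loans to banks −$33B
  Liabilities: Bank reserves +$27B, Currency in circulation +$31B, Government deposits −$4B
Commercial banking system:
  Assets:      Reserves at CB +$27B
  Liabilities: Checkable deposits +$60B, Borrowings from CB −$33B
So the change in checkable deposits held by the non-bank public at commercial banks is +$60 billion.

+$60 billion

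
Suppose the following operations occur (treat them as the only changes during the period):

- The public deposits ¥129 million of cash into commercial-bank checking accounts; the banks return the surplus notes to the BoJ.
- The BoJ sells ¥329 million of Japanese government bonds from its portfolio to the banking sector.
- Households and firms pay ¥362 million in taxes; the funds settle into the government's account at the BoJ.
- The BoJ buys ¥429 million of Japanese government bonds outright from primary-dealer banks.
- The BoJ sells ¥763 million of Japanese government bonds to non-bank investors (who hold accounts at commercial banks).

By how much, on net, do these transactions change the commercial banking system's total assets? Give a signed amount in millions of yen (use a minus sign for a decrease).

Currency deposit ¥129 million: bank balance sheets expand → +¥129M.
OMO sale (to banks) ¥329 million: just an asset swap on bank balance sheets → 0.
Government account inflow ¥362 million: bank balance sheets shrink → −¥362M.
OMO purchase (from banks) ¥429 million: just an asset swap on bank balance sheets → 0.
Asset sale (to non-banks) ¥763 million: bank balance sheets shrink → −¥763M.
Net: 129 + 0 − 362 + 0 − 763 = -¥996 million.

-¥996 million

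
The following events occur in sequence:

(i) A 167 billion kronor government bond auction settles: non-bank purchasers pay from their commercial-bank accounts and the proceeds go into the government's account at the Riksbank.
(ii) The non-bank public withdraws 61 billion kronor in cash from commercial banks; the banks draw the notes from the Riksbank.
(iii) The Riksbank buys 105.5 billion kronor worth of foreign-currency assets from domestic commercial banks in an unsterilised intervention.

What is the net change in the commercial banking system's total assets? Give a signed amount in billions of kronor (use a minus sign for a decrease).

Riksbank balance sheet:
  Assets:      Foreign assets +105.5B
  Liabilities: Bank reserves −122.5B, Currency in circulation +61B, Government deposits +167B
Commercial banking system:
  Assets:      Reserves at CB −122.5B, Foreign assets −105.5B
  Liabilities: Checkable deposits −228B
Change in total bank assets = -228 billion.

-228 billion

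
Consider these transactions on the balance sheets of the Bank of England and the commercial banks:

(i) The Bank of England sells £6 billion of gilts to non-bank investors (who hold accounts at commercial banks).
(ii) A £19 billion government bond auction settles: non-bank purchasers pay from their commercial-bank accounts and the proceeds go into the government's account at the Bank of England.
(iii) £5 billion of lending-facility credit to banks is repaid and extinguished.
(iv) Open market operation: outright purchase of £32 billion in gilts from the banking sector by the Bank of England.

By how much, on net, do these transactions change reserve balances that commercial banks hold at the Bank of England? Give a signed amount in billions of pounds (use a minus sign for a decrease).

+£2 billion

Asset sale (to non-banks) £6 billion: the non-bank buyers' banks settle from reserves → −£6B.
Government account inflow £19 billion: funds move from bank reserves into the government account → −£19B.
Discount-window repayment £5 billion: repayment is debited from reserves → −£5B.
OMO purchase (from banks) £32 billion: the Bank of England pays by crediting reserve accounts → +£32B.
Net: −6 − 19 − 5 + 32 = +£2 billion.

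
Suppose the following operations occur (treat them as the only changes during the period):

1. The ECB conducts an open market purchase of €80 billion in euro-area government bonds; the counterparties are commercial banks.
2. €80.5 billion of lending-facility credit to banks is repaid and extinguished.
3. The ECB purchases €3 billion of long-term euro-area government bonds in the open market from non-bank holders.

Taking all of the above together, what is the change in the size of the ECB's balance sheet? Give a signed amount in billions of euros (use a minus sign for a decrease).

+€2.5 billion

ECB balance sheet:
  Assets:      Securities +€83B, Loans to banks −€80.5B
  Liabilities: Bank reserves +€2.5B
Change in total ECB assets = +€2.5 billion.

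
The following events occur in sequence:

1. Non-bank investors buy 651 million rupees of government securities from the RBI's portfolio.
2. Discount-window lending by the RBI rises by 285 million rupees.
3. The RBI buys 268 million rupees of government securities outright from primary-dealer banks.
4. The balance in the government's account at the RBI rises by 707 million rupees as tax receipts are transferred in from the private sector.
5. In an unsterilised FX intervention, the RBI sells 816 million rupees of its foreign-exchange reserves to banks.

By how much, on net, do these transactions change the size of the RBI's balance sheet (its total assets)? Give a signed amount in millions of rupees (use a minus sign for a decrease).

RBI balance sheet:
  Assets:      Securities −383M, Loans to banks +285M, Foreign assets −816M
  Liabilities: Bank reserves −1621M, Government deposits +707M
Commercial banking system:
  Assets:      Reserves at CB −1621M, Securities −268M, Foreign assets +816M
  Liabilities: Checkable deposits −1358M, Borrowings from CB +285M
Change in total RBI assets = -914 million.

-914 million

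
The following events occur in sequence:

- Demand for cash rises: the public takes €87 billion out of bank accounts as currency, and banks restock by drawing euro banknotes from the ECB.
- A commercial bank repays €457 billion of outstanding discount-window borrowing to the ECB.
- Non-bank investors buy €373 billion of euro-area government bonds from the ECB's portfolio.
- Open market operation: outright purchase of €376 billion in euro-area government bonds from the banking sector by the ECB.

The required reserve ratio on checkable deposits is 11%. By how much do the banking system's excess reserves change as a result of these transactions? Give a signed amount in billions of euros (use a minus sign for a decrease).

-€490.4 billion

Currency withdrawal €87 billion: reserves −€87B, deposits −€87B.
Discount-window repayment €457 billion: reserves −€457B, deposits 0.
Asset sale (to non-banks) €373 billion: reserves −€373B, deposits −€373B.
OMO purchase (from banks) €376 billion: reserves +€376B, deposits 0.
Totals: Δreserves = −€541B, Δdeposits = −€460B.
Δrequired reserves = 11% × −€460B = −€50.6B.
Δexcess reserves = Δreserves − Δrequired = −€541B − (−€50.6B) = -€490.4 billion.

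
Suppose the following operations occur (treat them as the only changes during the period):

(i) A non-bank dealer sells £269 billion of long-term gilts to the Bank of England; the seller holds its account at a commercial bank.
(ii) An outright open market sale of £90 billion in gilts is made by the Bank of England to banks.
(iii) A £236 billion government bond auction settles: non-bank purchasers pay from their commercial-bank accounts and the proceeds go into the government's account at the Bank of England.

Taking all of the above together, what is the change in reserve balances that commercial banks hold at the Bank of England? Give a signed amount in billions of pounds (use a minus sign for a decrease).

Bank of England balance sheet:
  Assets:      Securities +£179B
  Liabilities: Bank reserves −£57B, Government deposits +£236B
Commercial banking system:
  Assets:      Reserves at CB −£57B, Securities +£90B
  Liabilities: Checkable deposits +£33B
So the change in reserve balances that commercial banks hold at the Bank of England is -£57 billion.

-£57 billion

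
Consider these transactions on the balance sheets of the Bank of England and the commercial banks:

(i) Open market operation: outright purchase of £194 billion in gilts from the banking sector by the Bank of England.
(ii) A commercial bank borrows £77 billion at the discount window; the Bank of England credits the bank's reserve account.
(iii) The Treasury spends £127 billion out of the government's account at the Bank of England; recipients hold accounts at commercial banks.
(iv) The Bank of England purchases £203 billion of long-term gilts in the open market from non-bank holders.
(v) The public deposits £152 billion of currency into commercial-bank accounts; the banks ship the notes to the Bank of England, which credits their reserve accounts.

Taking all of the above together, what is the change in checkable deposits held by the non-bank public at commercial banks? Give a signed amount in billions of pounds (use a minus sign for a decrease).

OMO purchase (from banks) £194 billion: the counterparty is a bank, so public deposits are unchanged → 0.
Discount-window loan £77 billion: the counterparty is a bank, so public deposits are unchanged → 0.
Government spending £127 billion: non-bank counterparties' bank balances rise → +£127B.
Asset purchase (from non-banks) £203 billion: non-bank counterparties' bank balances rise → +£203B.
Currency deposit £152 billion: non-bank counterparties' bank balances rise → +£152B.
Net: 0 + 0 + 127 + 203 + 152 = +£482 billion.

+£482 billion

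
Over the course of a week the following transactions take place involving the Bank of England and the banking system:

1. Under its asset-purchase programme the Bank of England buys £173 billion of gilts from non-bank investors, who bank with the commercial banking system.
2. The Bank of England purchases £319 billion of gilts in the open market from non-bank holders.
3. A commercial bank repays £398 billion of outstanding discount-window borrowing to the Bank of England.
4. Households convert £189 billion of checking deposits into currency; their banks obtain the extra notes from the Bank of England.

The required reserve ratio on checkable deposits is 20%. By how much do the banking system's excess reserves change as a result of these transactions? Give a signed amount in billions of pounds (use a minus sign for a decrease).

Asset purchase (from non-banks) £173 billion: reserves +£173B, deposits +£173B.
Asset purchase (from non-banks) £319 billion: reserves +£319B, deposits +£319B.
Discount-window repayment £398 billion: reserves −£398B, deposits 0.
Currency withdrawal £189 billion: reserves −£189B, deposits −£189B.
Totals: Δreserves = −£95B, Δdeposits = +£303B.
Δrequired reserves = 20% × +£303B = +£60.6B.
Δexcess reserves = Δreserves − Δrequired = −£95B − (+£60.6B) = -£155.6 billion.

-£155.6 billion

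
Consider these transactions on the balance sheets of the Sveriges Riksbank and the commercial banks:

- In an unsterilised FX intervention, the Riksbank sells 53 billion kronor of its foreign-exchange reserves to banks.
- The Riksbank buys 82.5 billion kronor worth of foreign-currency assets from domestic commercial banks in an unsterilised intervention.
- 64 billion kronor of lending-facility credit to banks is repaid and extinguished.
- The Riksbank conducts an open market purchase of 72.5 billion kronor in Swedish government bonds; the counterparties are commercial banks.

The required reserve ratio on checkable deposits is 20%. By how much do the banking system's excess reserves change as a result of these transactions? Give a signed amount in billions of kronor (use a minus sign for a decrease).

FX sale 53 billion kronor: reserves −53B, deposits 0.
FX purchase 82.5 billion kronor: reserves +82.5B, deposits 0.
Discount-window repayment 64 billion kronor: reserves −64B, deposits 0.
OMO purchase (from banks) 72.5 billion kronor: reserves +72.5B, deposits 0.
Totals: Δreserves = +38B, Δdeposits = 0.
Δrequired reserves = 20% × 0 = 0.
Δexcess reserves = Δreserves − Δrequired = +38B − (0) = +38 billion.

+38 billion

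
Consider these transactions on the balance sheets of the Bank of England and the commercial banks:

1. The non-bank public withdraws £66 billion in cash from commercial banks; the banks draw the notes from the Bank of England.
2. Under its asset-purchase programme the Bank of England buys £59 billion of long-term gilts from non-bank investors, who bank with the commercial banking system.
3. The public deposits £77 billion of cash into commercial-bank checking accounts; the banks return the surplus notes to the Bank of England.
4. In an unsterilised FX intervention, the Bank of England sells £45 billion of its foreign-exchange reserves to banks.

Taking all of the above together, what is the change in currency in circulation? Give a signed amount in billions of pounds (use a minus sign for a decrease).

-£11 billion

Bank of England balance sheet:
  Assets:      Securities +£59B, Foreign assets −£45B
  Liabilities: Bank reserves +£25B, Currency in circulation −£11B
So the change in currency in circulation is -£11 billion.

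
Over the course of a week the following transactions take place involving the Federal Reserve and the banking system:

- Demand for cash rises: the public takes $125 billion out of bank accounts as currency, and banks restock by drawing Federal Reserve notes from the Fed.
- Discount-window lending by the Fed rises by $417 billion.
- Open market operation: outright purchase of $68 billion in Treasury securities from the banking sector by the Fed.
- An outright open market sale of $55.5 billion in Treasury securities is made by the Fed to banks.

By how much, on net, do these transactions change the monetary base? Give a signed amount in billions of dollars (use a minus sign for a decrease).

Currency withdrawal $125 billion: just a shift between currency and reserves — both are base money → 0.
Discount-window loan $417 billion: Fed balance sheet expands → +$417B.
OMO purchase (from banks) $68 billion: Fed balance sheet expands → +$68B.
OMO sale (to banks) $55.5 billion: Fed balance sheet contracts → −$55.5B.
Net: 0 + 417 + 68 − 55.5 = +$429.5 billion.

+$429.5 billion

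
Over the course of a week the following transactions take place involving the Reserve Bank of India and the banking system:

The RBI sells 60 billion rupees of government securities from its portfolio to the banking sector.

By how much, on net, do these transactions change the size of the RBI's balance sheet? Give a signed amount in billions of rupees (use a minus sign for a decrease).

RBI balance sheet:
  Assets:      Securities −60B
  Liabilities: Bank reserves −60B
Commercial banking system:
  Assets:      Reserves at CB −60B, Securities +60B
  Liabilities: no change
Change in total RBI assets = -60 billion.

-60 billion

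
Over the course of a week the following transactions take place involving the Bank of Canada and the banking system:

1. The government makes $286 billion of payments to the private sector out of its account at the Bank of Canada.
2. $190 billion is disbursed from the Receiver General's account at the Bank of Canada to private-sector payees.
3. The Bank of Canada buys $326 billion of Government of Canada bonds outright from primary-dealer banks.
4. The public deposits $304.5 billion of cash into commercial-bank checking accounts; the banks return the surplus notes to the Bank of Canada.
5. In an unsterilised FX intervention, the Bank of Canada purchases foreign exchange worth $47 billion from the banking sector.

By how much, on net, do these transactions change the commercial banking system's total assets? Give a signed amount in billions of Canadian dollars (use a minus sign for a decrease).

Government spending $286 billion: bank balance sheets expand → +$286B.
Government spending $190 billion: bank balance sheets expand → +$190B.
OMO purchase (from banks) $326 billion: just an asset swap on bank balance sheets → 0.
Currency deposit $304.5 billion: bank balance sheets expand → +$304.5B.
FX purchase $47 billion: just an asset swap on bank balance sheets → 0.
Net: 286 + 190 + 0 + 304.5 + 0 = +$780.5 billion.

+$780.5 billion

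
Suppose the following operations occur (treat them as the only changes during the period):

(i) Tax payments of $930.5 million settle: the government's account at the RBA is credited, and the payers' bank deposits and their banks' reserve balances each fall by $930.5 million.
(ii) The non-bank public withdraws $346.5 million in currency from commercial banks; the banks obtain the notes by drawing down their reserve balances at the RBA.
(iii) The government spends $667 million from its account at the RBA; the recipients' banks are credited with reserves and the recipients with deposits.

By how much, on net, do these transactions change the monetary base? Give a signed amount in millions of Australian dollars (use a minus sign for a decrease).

-$263.5 million

Government account inflow $930.5 million: reserves shift to a non-base liability → −$930.5M.
Currency withdrawal $346.5 million: just a shift between currency and reserves — both are base money → 0.
Government spending $667 million: a non-base liability converts back to reserves → +$667M.
Net: −930.5 + 0 + 667 = -$263.5 million.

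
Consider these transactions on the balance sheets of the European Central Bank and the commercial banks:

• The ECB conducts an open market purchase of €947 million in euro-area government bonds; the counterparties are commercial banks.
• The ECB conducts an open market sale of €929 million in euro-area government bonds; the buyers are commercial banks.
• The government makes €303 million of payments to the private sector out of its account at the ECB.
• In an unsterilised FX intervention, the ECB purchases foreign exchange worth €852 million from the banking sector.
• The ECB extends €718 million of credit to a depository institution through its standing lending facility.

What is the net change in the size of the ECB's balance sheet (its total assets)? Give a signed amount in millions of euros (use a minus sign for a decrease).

ECB balance sheet:
  Assets:      Securities +€18M, Loans to banks +€718M, Foreign assets +€852M
  Liabilities: Bank reserves +€1891M, Government deposits −€303M
Commercial banking system:
  Assets:      Reserves at CB +€1891M, Securities −€18M, Foreign assets −€852M
  Liabilities: Checkable deposits +€303M, Borrowings from CB +€718M
Change in total ECB assets = +€1588 million.

+€1588 million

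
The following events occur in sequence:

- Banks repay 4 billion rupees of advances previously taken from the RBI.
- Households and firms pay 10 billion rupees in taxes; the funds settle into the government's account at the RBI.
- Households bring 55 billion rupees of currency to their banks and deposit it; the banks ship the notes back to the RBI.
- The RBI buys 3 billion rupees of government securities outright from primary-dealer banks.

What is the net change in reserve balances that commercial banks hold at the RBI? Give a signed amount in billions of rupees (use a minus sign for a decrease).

+44 billion

RBI balance sheet:
  Assets:      Securities +3B, Loans to banks −4B
  Liabilities: Bank reserves +44B, Currency in circulation −55B, Government deposits +10B
So the change in reserve balances that commercial banks hold at the RBI is +44 billion.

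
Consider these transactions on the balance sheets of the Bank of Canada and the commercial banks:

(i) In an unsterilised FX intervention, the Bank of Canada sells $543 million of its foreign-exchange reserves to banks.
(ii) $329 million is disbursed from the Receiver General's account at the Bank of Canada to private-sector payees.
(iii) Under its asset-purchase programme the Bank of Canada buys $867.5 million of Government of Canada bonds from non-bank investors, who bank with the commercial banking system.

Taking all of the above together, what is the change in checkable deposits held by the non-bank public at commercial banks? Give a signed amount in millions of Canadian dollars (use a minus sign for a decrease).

Bank of Canada balance sheet:
  Assets:      Securities +$867.5M, Foreign assets −$543M
  Liabilities: Bank reserves +$653.5M, Government deposits −$329M
Commercial banking system:
  Assets:      Reserves at CB +$653.5M, Foreign assets +$543M
  Liabilities: Checkable deposits +$1196.5M
So the change in checkable deposits held by the non-bank public at commercial banks is +$1196.5 million.

+$1196.5 million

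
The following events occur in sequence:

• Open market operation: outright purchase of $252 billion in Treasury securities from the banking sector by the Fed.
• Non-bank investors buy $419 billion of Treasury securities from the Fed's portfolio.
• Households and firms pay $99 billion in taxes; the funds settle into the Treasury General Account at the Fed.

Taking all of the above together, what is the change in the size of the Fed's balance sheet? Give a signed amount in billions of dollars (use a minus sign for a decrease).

OMO purchase (from banks) $252 billion: a Fed asset is acquired → +$252B.
Asset sale (to non-banks) $419 billion: a Fed asset is shed → −$419B.
Government account inflow $99 billion: only the composition of liabilities changes → 0.
Net: 252 − 419 + 0 = -$167 billion.

-$167 billion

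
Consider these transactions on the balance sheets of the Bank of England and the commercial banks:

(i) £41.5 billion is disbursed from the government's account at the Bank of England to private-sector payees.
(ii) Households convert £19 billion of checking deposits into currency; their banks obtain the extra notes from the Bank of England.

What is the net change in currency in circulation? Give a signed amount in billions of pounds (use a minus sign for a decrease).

Bank of England balance sheet:
  Assets:      no change
  Liabilities: Bank reserves +£22.5B, Currency in circulation +£19B, Government deposits −£41.5B
So the change in currency in circulation is +£19 billion.

+£19 billion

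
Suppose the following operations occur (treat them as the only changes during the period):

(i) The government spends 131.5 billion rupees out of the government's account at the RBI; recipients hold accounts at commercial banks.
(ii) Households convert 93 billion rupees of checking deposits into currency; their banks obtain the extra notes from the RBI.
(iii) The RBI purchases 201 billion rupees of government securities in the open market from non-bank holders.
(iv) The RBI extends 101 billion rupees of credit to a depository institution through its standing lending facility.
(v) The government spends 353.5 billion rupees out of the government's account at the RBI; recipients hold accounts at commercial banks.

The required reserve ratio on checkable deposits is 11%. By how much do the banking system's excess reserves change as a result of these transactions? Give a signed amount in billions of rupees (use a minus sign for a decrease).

Government spending 131.5 billion rupees: reserves +131.5B, deposits +131.5B.
Currency withdrawal 93 billion rupees: reserves −93B, deposits −93B.
Asset purchase (from non-banks) 201 billion rupees: reserves +201B, deposits +201B.
Discount-window loan 101 billion rupees: reserves +101B, deposits 0.
Government spending 353.5 billion rupees: reserves +353.5B, deposits +353.5B.
Totals: Δreserves = +694B, Δdeposits = +593B.
Δrequired reserves = 11% × +593B = +65.23B.
Δexcess reserves = Δreserves − Δrequired = +694B − (+65.23B) = +628.77 billion.

+628.77 billion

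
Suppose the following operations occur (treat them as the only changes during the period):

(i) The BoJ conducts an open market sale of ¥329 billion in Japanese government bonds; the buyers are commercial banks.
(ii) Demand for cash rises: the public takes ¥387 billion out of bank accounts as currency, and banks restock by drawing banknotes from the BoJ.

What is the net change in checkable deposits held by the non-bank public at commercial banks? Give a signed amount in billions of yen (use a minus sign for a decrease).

-¥387 billion

OMO sale (to banks) ¥329 billion: the counterparty is a bank, so public deposits are unchanged → 0.
Currency withdrawal ¥387 billion: non-bank counterparties' bank balances fall → −¥387B.
Net: 0 − 387 = -¥387 billion.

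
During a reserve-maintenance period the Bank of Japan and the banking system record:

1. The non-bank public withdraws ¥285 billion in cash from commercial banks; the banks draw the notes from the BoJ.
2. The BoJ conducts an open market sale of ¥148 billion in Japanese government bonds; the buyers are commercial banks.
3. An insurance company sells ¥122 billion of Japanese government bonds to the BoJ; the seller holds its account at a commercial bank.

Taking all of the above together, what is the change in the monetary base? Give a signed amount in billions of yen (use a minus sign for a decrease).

-¥26 billion

Currency withdrawal ¥285 billion: just a shift between currency and reserves — both are base money → 0.
OMO sale (to banks) ¥148 billion: BoJ balance sheet contracts → −¥148B.
Asset purchase (from non-banks) ¥122 billion: BoJ balance sheet expands → +¥122B.
Net: 0 − 148 + 122 = -¥26 billion.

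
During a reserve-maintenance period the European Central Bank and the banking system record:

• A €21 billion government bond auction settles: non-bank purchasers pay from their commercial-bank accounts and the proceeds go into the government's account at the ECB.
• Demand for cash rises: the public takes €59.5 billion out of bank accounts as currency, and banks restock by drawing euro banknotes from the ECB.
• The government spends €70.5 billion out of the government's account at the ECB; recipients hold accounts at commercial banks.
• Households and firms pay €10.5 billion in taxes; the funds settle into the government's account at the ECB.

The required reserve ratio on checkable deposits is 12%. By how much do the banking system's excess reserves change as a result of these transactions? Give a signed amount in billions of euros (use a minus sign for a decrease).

-€18.04 billion

Government account inflow €21 billion: reserves −€21B, deposits −€21B.
Currency withdrawal €59.5 billion: reserves −€59.5B, deposits −€59.5B.
Government spending €70.5 billion: reserves +€70.5B, deposits +€70.5B.
Government account inflow €10.5 billion: reserves −€10.5B, deposits −€10.5B.
Totals: Δreserves = −€20.5B, Δdeposits = −€20.5B.
Δrequired reserves = 12% × −€20.5B = −€2.46B.
Δexcess reserves = Δreserves − Δrequired = −€20.5B − (−€2.46B) = -€18.04 billion.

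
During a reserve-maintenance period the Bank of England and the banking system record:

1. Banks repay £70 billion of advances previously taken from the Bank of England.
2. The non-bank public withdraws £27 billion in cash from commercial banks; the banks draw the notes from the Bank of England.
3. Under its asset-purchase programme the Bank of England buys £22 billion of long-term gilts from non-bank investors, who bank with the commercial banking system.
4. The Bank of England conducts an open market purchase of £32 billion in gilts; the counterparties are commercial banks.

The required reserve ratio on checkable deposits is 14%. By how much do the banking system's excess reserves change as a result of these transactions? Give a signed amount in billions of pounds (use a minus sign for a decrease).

Discount-window repayment £70 billion: reserves −£70B, deposits 0.
Currency withdrawal £27 billion: reserves −£27B, deposits −£27B.
Asset purchase (from non-banks) £22 billion: reserves +£22B, deposits +£22B.
OMO purchase (from banks) £32 billion: reserves +£32B, deposits 0.
Totals: Δreserves = −£43B, Δdeposits = −£5B.
Δrequired reserves = 14% × −£5B = −£0.7B.
Δexcess reserves = Δreserves − Δrequired = −£43B − (−£0.7B) = -£42.3 billion.

-£42.3 billion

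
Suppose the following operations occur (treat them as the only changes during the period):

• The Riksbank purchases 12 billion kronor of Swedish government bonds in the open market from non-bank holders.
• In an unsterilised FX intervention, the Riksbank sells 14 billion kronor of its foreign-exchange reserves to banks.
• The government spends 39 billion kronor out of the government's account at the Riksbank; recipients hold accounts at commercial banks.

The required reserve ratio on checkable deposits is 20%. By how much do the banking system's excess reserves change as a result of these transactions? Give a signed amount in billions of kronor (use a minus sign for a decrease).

+26.8 billion

Asset purchase (from non-banks) 12 billion kronor: reserves +12B, deposits +12B.
FX sale 14 billion kronor: reserves −14B, deposits 0.
Government spending 39 billion kronor: reserves +39B, deposits +39B.
Totals: Δreserves = +37B, Δdeposits = +51B.
Δrequired reserves = 20% × +51B = +10.2B.
Δexcess reserves = Δreserves − Δrequired = +37B − (+10.2B) = +26.8 billion.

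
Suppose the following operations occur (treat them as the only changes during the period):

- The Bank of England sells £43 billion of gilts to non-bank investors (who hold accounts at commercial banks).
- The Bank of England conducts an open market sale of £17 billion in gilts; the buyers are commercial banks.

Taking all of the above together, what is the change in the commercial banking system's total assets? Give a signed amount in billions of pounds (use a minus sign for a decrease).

-£43 billion

Asset sale (to non-banks) £43 billion: bank balance sheets shrink → −£43B.
OMO sale (to banks) £17 billion: just an asset swap on bank balance sheets → 0.
Net: −43 + 0 = -£43 billion.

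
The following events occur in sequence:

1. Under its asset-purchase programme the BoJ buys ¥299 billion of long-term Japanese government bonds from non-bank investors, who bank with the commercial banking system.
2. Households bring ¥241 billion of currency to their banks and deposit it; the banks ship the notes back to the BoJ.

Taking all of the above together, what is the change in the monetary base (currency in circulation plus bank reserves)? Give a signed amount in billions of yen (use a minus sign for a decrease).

+¥299 billion

Asset purchase (from non-banks) ¥299 billion: BoJ balance sheet expands → +¥299B.
Currency deposit ¥241 billion: just a shift between currency and reserves — both are base money → 0.
Net: 299 + 0 = +¥299 billion.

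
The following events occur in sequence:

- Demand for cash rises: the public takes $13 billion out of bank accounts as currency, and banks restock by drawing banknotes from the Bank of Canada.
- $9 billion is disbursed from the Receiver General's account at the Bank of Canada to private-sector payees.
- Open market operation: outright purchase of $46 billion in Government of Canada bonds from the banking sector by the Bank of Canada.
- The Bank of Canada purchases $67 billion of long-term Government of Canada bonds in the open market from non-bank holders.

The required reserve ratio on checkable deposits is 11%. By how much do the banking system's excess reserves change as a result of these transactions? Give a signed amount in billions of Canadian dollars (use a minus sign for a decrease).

+$102.07 billion

Currency withdrawal $13 billion: reserves −$13B, deposits −$13B.
Government spending $9 billion: reserves +$9B, deposits +$9B.
OMO purchase (from banks) $46 billion: reserves +$46B, deposits 0.
Asset purchase (from non-banks) $67 billion: reserves +$67B, deposits +$67B.
Totals: Δreserves = +$109B, Δdeposits = +$63B.
Δrequired reserves = 11% × +$63B = +$6.93B.
Δexcess reserves = Δreserves − Δrequired = +$109B − (+$6.93B) = +$102.07 billion.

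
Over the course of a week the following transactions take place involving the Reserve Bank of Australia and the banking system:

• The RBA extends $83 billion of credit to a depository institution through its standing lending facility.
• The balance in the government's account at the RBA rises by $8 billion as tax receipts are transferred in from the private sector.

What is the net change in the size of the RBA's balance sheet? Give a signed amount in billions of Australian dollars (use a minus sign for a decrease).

+$83 billion

RBA balance sheet:
  Assets:      Loans to banks +$83B
  Liabilities: Bank reserves +$75B, Government deposits +$8B
Change in total RBA assets = +$83 billion.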